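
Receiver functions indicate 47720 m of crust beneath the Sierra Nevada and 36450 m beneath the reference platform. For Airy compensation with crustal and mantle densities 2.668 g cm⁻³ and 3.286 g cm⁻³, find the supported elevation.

Excess crust Δ = 47720 m − 36450 m = 11270 m, split between elevation h and root r with h + r = Δ.
Airy balance ρ_c h = (ρ_m − ρ_c) r gives r = h ρ_c/(ρ_m − ρ_c), so h (1 + ρ_c/(ρ_m − ρ_c)) = Δ, i.e. h = Δ (ρ_m − ρ_c)/ρ_m.
h = 11270 m × 0.618/3.286 = 2120 m.

2120 m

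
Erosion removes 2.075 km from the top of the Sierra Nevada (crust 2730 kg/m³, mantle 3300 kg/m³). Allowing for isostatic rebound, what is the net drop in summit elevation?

0.358 km

Rebound u = e ρ_c/ρ_m = 2.075 km × 2730/3300 = 1.717 km.
Net surface drop = e − u = 2.075 km − 1.717 km = e (ρ_m − ρ_c)/ρ_m = 0.358 km.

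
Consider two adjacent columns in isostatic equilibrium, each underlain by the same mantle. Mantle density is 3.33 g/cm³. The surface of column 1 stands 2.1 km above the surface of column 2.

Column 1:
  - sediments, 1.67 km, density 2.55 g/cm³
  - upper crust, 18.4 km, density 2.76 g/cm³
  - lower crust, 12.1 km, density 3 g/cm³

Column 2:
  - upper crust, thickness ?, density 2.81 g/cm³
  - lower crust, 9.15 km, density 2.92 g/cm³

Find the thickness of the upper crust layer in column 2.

9.69 km

Take the compensation level at the base of the deeper column (depth z_c below the surface of column 1) and equate Σ ρ_i t_i down to z_c; mantle fills any gap and the z_c terms cancel.
Column 1: 1.67×2.55 + 18.4×2.76 + 12.1×3 + (z_c − 32.17)×3.33
Column 2: 2.1×0 + x×2.81 + 9.15×2.92 + (z_c − 2.1 − 9.15 − x)×3.33
The z_c×3.33 term appears on both sides and cancels. Collect the known terms of each column as K = Σ(ρt)_known − 3.33 × (depth of known layers): K_1 = 91.3425 − 3.33×32.17 = −15.7836; K_2 = 26.718 − 3.33×(2.1 + 9.15) = −10.7445.
Balance: K_1 = K_2 − x×(3.33 − 2.81), so x = (K_2 − K_1)/(3.33 − 2.81) = 5.0391/0.52 = 9.69 km.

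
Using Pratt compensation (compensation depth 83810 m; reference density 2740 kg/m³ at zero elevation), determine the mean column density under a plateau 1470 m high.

2690 kg/m³

Pratt balance: ρ_ref D = ρ (D + h).
ρ = ρ_ref D/(D + h) = 2740 × 83810 m/(83810 m + 1470 m) = 2690 kg/m³.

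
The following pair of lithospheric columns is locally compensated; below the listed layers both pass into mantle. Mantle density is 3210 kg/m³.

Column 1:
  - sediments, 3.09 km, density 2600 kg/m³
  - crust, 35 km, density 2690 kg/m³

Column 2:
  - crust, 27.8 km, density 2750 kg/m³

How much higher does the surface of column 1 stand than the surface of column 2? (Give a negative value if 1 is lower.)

For any compensation level in the mantle, the mantle terms cancel and isostasy reduces to e = (Σt_1 − Σt_2) − (Σ(ρt)_1 − Σ(ρt)_2) / ρ_m.
Σt_1 = 38.09 km; Σt_2 = 27.8 km; Σ(ρt)_1 = 102184; Σ(ρt)_2 = 76450 (in km·kg/m³).
e = (38.09 − 27.8) − (102184 − 76450) / 3210 = 2.27 km.

2.27 km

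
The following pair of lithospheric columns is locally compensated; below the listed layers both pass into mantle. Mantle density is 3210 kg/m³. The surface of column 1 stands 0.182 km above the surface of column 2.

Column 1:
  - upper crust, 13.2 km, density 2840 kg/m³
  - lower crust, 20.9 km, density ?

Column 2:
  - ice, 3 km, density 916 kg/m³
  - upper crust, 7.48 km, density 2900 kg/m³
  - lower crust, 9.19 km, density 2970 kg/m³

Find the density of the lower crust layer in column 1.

Take the compensation level at the base of the deeper column (depth z_c below the surface of column 1) and equate Σ ρ_i t_i down to z_c; mantle fills any gap and the z_c terms cancel.
Column 1: 13.2×2840 + 20.9×ρ + (z_c − 34.1)×3210
Column 2: 0.182×0 + 3×916 + 7.48×2900 + 9.19×2970 + (z_c − 0.182 − 19.67)×3210
The z_c×3210 term appears on both sides and cancels. Collect the known terms of each column as K = Σ(ρt)_known − 3210 × (depth of known layers): K_1 = 37488 − 3210×34.1 = −71973; K_2 = 51734.3 − 3210×(0.182 + 19.67) = −11990.62.
Balance: K_1 + 20.9×ρ = K_2, so ρ = (K_2 − K_1)/20.9 = 59982.4/20.9 = 2870 kg/m³.

2870 kg/m³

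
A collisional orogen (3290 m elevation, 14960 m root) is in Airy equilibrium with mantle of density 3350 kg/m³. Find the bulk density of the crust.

2750 kg/m³

ρ_c h = (ρ_m − ρ_c) r → ρ_c (h + r) = ρ_m r → ρ_c = ρ_m r / (h + r).
ρ_c = 3350 × 14960 m / (3290 m + 14960 m) = 2750 kg/m³.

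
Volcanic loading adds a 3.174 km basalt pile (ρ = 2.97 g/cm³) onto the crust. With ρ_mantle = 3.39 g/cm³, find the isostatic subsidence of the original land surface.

Subaerial loading: s = t ρ_load / ρ_m.
s = 3.174 km × 2.97/3.39 = 2.78 km.

2.78 km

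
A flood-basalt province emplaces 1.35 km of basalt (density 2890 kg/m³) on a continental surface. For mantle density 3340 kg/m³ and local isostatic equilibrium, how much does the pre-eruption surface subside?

Subaerial loading: s = t ρ_load / ρ_m.
s = 1.35 km × 2890/3340 = 1.17 km.

1.17 km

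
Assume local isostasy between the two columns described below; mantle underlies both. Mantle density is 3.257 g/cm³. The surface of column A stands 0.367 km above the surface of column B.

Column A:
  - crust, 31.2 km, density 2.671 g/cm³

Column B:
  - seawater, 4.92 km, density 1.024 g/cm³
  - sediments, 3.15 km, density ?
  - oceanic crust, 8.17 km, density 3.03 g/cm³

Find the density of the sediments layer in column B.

Take the compensation level at the base of the deeper column (depth z_c below the surface of column A) and equate Σ ρ_i t_i down to z_c; mantle fills any gap and the z_c terms cancel.
Column A: 31.2×2.671 + (z_c − 31.2)×3.257
Column B: 0.367×0 + 4.92×1.024 + 3.15×ρ + 8.17×3.03 + (z_c − 0.367 − 16.24)×3.257
The z_c×3.257 term appears on both sides and cancels. Collect the known terms of each column as K = Σ(ρt)_known − 3.257 × (depth of known layers): K_A = 83.3352 − 3.257×31.2 = −18.2832; K_B = 29.79318 − 3.257×(0.367 + 16.24) = −24.295819.
Balance: K_A = K_B + 3.15×ρ, so ρ = (K_A − K_B)/3.15 = 6.01262/3.15 = 1.91 g/cm³.

1.91 g/cm³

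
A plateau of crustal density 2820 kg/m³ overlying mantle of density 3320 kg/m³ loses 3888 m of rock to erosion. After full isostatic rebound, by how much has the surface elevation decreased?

Rebound u = e ρ_c/ρ_m = 3888 m × 2820/3320 = 3302 m.
Net surface drop = e − u = 3888 m − 3302 m = e (ρ_m − ρ_c)/ρ_m = 586 m.

586 m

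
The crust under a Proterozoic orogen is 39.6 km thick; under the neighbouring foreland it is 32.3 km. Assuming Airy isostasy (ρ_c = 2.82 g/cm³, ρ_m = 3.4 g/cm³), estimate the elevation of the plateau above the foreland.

Excess crust Δ = 39.6 km − 32.3 km = 7.3 km, split between elevation h and root r with h + r = Δ.
Airy balance ρ_c h = (ρ_m − ρ_c) r gives r = h ρ_c/(ρ_m − ρ_c), so h (1 + ρ_c/(ρ_m − ρ_c)) = Δ, i.e. h = Δ (ρ_m − ρ_c)/ρ_m.
h = 7.3 km × 0.58/3.4 = 1.25 km.

1.25 km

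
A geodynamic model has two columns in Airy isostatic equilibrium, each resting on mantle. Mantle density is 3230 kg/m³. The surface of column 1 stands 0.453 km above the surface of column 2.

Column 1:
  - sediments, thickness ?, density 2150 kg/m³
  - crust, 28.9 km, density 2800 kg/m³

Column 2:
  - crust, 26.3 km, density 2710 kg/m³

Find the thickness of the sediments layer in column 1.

2.51 km

Take the compensation level at the base of the deeper column (depth z_c below the surface of column 1) and equate Σ ρ_i t_i down to z_c; mantle fills any gap and the z_c terms cancel.
Column 1: x×2150 + 28.9×2800 + (z_c − 28.9 − x)×3230
Column 2: 0.453×0 + 26.3×2710 + (z_c − 0.453 − 26.3)×3230
The z_c×3230 term appears on both sides and cancels. Collect the known terms of each column as K = Σ(ρt)_known − 3230 × (depth of known layers): K_1 = 80920 − 3230×28.9 = −12427; K_2 = 71273 − 3230×(0.453 + 26.3) = −15139.19.
Balance: K_1 − x×(3230 − 2150) = K_2, so x = (K_1 − K_2)/(3230 − 2150) = 2712.19/1080 = 2.51 km.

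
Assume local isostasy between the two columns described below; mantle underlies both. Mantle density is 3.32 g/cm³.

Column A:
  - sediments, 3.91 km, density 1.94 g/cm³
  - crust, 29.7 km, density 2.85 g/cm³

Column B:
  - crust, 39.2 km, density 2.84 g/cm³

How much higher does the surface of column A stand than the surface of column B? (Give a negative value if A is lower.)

For any compensation level in the mantle, the mantle terms cancel and isostasy reduces to e = (Σt_A − Σt_B) − (Σ(ρt)_A − Σ(ρt)_B) / ρ_m.
Σt_A = 33.61 km; Σt_B = 39.2 km; Σ(ρt)_A = 92.2304; Σ(ρt)_B = 111.328 (in km·g/cm³).
e = (33.61 − 39.2) − (92.2304 − 111.328) / 3.32 = 0.162 km.

0.162 km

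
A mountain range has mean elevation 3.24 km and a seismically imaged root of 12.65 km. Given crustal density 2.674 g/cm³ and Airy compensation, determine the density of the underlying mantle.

3.36 g/cm³

Airy balance: ρ_c h = (ρ_m − ρ_c) r → ρ_m = ρ_c (1 + h/r).
ρ_m = 2.674 × (1 + 3.24 km/12.65 km) = 3.36 g/cm³.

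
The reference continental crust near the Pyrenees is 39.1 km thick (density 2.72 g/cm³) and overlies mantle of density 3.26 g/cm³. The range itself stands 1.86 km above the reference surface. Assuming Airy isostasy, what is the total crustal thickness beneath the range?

Root depth r = h ρ_c / (ρ_m − ρ_c) = 1.86 km × 2.72 / 0.54 = 9.369 km.
Total thickness = T + h + r = 39.1 km + 1.86 km + 9.369 km = 50.3 km.

50.3 km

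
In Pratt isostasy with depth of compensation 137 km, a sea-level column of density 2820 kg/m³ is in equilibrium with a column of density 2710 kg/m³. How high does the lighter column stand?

ρ_ref D = ρ (D + h) → h = D (ρ_ref − ρ)/ρ.
h = 137 km × (2820 − 2710)/2710 = 5.56 km.

5.56 km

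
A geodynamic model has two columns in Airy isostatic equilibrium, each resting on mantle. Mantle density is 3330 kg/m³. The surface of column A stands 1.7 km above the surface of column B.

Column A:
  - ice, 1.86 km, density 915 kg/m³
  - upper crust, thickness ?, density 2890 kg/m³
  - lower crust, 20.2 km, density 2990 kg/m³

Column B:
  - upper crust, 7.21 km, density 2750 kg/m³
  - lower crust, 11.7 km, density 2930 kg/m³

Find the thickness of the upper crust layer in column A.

Take the compensation level at the base of the deeper column (depth z_c below the surface of column A) and equate Σ ρ_i t_i down to z_c; mantle fills any gap and the z_c terms cancel.
Column A: 1.86×915 + x×2890 + 20.2×2990 + (z_c − 22.06 − x)×3330
Column B: 1.7×0 + 7.21×2750 + 11.7×2930 + (z_c − 1.7 − 18.91)×3330
The z_c×3330 term appears on both sides and cancels. Collect the known terms of each column as K = Σ(ρt)_known − 3330 × (depth of known layers): K_A = 62099.9 − 3330×22.06 = −11359.9; K_B = 54108.5 − 3330×(1.7 + 18.91) = −14522.8.
Balance: K_A − x×(3330 − 2890) = K_B, so x = (K_A − K_B)/(3330 − 2890) = 3162.9/440 = 7.19 km.

7.19 km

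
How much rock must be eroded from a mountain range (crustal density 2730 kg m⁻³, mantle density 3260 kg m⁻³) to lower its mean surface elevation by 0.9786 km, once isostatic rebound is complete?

Net drop Δ = e − u = e − e ρ_c/ρ_m = e (ρ_m − ρ_c)/ρ_m.
e = Δ ρ_m/(ρ_m − ρ_c) = 0.9786 km × 3260/530 = 6.02 km.

6.02 km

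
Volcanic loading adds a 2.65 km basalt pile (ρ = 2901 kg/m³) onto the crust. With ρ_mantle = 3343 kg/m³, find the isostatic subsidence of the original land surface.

Subaerial loading: s = t ρ_load / ρ_m.
s = 2.65 km × 2901/3343 = 2.3 km.

2.3 km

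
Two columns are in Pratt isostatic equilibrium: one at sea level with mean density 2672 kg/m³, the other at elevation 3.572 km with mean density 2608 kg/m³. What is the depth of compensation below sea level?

ρ_ref D = ρ (D + h) → D (ρ_ref − ρ) = ρ h.
D = ρ h/(ρ_ref − ρ) = 2608 × 3.572 km/(2672 − 2608) = 146 km.

146 km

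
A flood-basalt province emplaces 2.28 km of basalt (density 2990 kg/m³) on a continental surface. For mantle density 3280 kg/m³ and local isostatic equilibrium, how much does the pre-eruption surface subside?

2.08 km

Subaerial loading: s = t ρ_load / ρ_m.
s = 2.28 km × 2990/3280 = 2.08 km.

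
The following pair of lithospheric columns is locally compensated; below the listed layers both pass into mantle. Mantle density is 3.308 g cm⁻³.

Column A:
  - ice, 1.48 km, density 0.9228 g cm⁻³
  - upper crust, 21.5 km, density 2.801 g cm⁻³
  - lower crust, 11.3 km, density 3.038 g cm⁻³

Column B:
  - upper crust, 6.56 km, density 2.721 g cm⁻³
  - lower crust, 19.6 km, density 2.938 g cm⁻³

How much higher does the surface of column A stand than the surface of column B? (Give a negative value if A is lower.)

For any compensation level in the mantle, the mantle terms cancel and isostasy reduces to e = (Σt_A − Σt_B) − (Σ(ρt)_A − Σ(ρt)_B) / ρ_m.
Σt_A = 34.28 km; Σt_B = 26.16 km; Σ(ρt)_A = 95.916644; Σ(ρt)_B = 75.43456 (in km·g cm⁻³).
e = (34.28 − 26.16) − (95.916644 − 75.43456) / 3.308 = 1.93 km.

1.93 km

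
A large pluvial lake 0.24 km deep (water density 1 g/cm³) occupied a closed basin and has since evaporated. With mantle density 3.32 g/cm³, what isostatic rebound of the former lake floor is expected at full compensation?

u = d ρ_w/ρ_m = 0.24 km × 1/3.32 = 0.0723 km.

0.0723 km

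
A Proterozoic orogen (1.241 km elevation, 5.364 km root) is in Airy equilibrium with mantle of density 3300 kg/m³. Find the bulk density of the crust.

2680 kg/m³

ρ_c h = (ρ_m − ρ_c) r → ρ_c (h + r) = ρ_m r → ρ_c = ρ_m r / (h + r).
ρ_c = 3300 × 5.364 km / (1.241 km + 5.364 km) = 2680 kg/m³.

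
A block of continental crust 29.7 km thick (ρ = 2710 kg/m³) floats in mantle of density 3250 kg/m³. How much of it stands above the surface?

Floating equilibrium: submerged depth d = t ρ_obj/ρ_fluid = 29.7 km × 2710/3250 = 24.77 km.
Freeboard = t − d = 29.7 km − 24.77 km = 4.93 km.

4.93 km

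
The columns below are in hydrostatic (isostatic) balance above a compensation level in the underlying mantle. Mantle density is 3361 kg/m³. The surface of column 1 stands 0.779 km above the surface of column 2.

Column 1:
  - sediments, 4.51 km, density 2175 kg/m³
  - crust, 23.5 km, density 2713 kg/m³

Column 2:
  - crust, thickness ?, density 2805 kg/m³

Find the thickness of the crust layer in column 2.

Take the compensation level at the base of the deeper column (depth z_c below the surface of column 1) and equate Σ ρ_i t_i down to z_c; mantle fills any gap and the z_c terms cancel.
Column 1: 4.51×2175 + 23.5×2713 + (z_c − 28.01)×3361
Column 2: 0.779×0 + x×2805 + (z_c − 0.779 − 0 − x)×3361
The z_c×3361 term appears on both sides and cancels. Collect the known terms of each column as K = Σ(ρt)_known − 3361 × (depth of known layers): K_1 = 73564.75 − 3361×28.01 = −20576.86; K_2 = 0 − 3361×(0.779 + 0) = −2618.219.
Balance: K_1 = K_2 − x×(3361 − 2805), so x = (K_2 − K_1)/(3361 − 2805) = 17958.6/556 = 32.3 km.

32.3 km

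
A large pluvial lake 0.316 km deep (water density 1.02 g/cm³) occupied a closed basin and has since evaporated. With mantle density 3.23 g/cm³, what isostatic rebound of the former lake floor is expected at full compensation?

0.0998 km

u = d ρ_w/ρ_m = 0.316 km × 1.02/3.23 = 0.0998 km.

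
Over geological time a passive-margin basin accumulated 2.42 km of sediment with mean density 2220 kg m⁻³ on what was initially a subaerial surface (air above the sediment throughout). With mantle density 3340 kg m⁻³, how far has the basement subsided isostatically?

Subaerial load: s = t ρ_sed / ρ_m = 2.42 km × 2220/3340 = 1.61 km.

1.61 km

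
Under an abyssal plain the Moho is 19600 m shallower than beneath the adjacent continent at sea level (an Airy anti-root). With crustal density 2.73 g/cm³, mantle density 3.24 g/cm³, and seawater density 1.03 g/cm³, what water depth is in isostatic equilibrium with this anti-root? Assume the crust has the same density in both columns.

Replacing a thickness d of crust by seawater at the top must be balanced by replacing crust with mantle at the base: d (ρ_c − ρ_w) = a (ρ_m − ρ_c).
d = a (ρ_m − ρ_c)/(ρ_c − ρ_w) = 19600 m × 0.51/1.7 = 5880 m.

5880 m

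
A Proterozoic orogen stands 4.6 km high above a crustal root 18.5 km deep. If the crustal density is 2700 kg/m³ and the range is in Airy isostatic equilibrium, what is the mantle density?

Airy balance: ρ_c h = (ρ_m − ρ_c) r → ρ_m = ρ_c (1 + h/r).
ρ_m = 2700 × (1 + 4.6 km/18.5 km) = 3370 kg/m³.

3370 kg/m³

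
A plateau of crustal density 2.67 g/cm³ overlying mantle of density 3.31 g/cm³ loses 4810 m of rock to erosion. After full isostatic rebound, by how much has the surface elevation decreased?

930 m

Rebound u = e ρ_c/ρ_m = 4810 m × 2.67/3.31 = 3880 m.
Net surface drop = e − u = 4810 m − 3880 m = e (ρ_m − ρ_c)/ρ_m = 930 m.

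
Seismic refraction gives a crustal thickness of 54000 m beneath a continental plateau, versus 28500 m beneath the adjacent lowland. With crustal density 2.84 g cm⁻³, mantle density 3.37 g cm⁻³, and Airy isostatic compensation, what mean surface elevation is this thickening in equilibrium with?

Excess crust Δ = 54000 m − 28500 m = 25500 m, split between elevation h and root r with h + r = Δ.
Airy balance ρ_c h = (ρ_m − ρ_c) r gives r = h ρ_c/(ρ_m − ρ_c), so h (1 + ρ_c/(ρ_m − ρ_c)) = Δ, i.e. h = Δ (ρ_m − ρ_c)/ρ_m.
h = 25500 m × 0.53/3.37 = 4010 m.

4010 m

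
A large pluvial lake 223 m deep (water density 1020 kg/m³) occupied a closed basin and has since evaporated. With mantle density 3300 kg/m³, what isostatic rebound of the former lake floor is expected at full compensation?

68.9 m

u = d ρ_w/ρ_m = 223 m × 1020/3300 = 68.9 m.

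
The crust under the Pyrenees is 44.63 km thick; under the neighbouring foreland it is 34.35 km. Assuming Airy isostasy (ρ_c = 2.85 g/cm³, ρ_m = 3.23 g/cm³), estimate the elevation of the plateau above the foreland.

Excess crust Δ = 44.63 km − 34.35 km = 10.28 km, split between elevation h and root r with h + r = Δ.
Airy balance ρ_c h = (ρ_m − ρ_c) r gives r = h ρ_c/(ρ_m − ρ_c), so h (1 + ρ_c/(ρ_m − ρ_c)) = Δ, i.e. h = Δ (ρ_m − ρ_c)/ρ_m.
h = 10.28 km × 0.38/3.23 = 1.21 km.

1.21 km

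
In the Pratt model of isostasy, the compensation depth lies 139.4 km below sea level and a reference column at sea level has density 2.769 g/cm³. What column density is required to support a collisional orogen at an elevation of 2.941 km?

Pratt balance: ρ_ref D = ρ (D + h).
ρ = ρ_ref D/(D + h) = 2.769 × 139.4 km/(139.4 km + 2.941 km) = 2.71 g/cm³.

2.71 g/cm³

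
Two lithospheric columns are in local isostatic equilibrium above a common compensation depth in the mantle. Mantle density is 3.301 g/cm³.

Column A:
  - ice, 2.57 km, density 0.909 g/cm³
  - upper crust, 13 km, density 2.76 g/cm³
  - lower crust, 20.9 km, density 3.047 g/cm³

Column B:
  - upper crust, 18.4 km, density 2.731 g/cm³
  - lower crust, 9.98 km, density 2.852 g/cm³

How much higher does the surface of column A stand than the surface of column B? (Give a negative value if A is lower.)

For any compensation level in the mantle, the mantle terms cancel and isostasy reduces to e = (Σt_A − Σt_B) − (Σ(ρt)_A − Σ(ρt)_B) / ρ_m.
Σt_A = 36.47 km; Σt_B = 28.38 km; Σ(ρt)_A = 101.89843; Σ(ρt)_B = 78.71336 (in km·g/cm³).
e = (36.47 − 28.38) − (101.89843 − 78.71336) / 3.301 = 1.07 km.

1.07 km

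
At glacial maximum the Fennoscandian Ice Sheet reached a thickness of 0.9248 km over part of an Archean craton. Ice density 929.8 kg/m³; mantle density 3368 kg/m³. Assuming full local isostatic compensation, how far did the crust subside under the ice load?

Isostatic balance requires: the ice load ρ_ice t is balanced by mantle displaced below, ρ_m s.
s = t ρ_ice / ρ_m = 0.9248 km × 929.8/3368 = 0.255 km.

0.255 km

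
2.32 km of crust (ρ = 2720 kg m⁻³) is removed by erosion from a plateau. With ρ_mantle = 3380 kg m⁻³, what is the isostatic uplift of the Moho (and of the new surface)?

Unloading: uplift u = e ρ_c/ρ_m = 2.32 km × 2720/3380 = 1.87 km.

1.87 km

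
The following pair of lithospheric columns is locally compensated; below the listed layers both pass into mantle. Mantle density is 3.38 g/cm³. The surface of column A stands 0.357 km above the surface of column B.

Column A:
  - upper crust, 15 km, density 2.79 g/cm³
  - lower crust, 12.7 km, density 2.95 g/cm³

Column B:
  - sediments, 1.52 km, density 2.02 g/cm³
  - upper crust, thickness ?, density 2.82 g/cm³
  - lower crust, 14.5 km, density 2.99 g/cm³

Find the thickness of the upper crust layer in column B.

9.61 km

Take the compensation level at the base of the deeper column (depth z_c below the surface of column A) and equate Σ ρ_i t_i down to z_c; mantle fills any gap and the z_c terms cancel.
Column A: 15×2.79 + 12.7×2.95 + (z_c − 27.7)×3.38
Column B: 0.357×0 + 1.52×2.02 + x×2.82 + 14.5×2.99 + (z_c − 0.357 − 16.02 − x)×3.38
The z_c×3.38 term appears on both sides and cancels. Collect the known terms of each column as K = Σ(ρt)_known − 3.38 × (depth of known layers): K_A = 79.315 − 3.38×27.7 = −14.311; K_B = 46.4254 − 3.38×(0.357 + 16.02) = −8.92886.
Balance: K_A = K_B − x×(3.38 − 2.82), so x = (K_B − K_A)/(3.38 − 2.82) = 5.38214/0.56 = 9.61 km.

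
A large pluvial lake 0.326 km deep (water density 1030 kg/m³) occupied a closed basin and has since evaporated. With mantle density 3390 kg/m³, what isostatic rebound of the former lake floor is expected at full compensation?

0.0991 km

u = d ρ_w/ρ_m = 0.326 km × 1030/3390 = 0.0991 km.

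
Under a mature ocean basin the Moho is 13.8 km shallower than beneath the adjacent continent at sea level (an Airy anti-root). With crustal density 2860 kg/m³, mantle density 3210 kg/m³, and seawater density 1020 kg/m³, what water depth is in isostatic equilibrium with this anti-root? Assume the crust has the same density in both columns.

2.62 km

Replacing a thickness d of crust by seawater at the top must be balanced by replacing crust with mantle at the base: d (ρ_c − ρ_w) = a (ρ_m − ρ_c).
d = a (ρ_m − ρ_c)/(ρ_c − ρ_w) = 13.8 km × 350/1840 = 2.62 km.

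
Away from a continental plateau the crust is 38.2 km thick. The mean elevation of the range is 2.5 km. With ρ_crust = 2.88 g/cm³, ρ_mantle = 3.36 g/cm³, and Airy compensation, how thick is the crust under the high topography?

55.7 km

Root depth r = h ρ_c / (ρ_m − ρ_c) = 2.5 km × 2.88 / 0.48 = 15 km.
Total thickness = T + h + r = 38.2 km + 2.5 km + 15 km = 55.7 km.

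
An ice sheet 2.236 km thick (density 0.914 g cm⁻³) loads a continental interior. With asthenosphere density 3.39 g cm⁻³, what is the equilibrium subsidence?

0.603 km

For local isostatic compensation: the ice load ρ_ice t is balanced by mantle displaced below, ρ_m s.
s = t ρ_ice / ρ_m = 2.236 km × 0.914/3.39 = 0.603 km.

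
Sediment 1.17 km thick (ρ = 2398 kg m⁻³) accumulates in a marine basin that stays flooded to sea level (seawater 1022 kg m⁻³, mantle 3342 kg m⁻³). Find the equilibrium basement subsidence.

0.694 km

Submarine loading: the sediment displaces seawater, and the subsidence is in turn flooded, so s (ρ_m − ρ_w) = t (ρ_sed − ρ_w).
s = 1.17 km × (2398 − 1022) / (3342 − 1022) = 0.694 km.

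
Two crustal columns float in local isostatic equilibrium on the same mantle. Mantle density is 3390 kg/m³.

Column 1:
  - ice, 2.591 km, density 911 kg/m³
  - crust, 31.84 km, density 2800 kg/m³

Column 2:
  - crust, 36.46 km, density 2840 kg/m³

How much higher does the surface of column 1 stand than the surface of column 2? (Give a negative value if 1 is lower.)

1.52 km

For any compensation level in the mantle, the mantle terms cancel and isostasy reduces to e = (Σt_1 − Σt_2) − (Σ(ρt)_1 − Σ(ρt)_2) / ρ_m.
Σt_1 = 34.431 km; Σt_2 = 36.46 km; Σ(ρt)_1 = 91512.401; Σ(ρt)_2 = 103546.4 (in km·kg/m³).
e = (34.431 − 36.46) − (91512.401 − 103546.4) / 3390 = 1.52 km.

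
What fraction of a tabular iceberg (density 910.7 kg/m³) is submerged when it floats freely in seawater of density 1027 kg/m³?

Submerged fraction = ρ_obj/ρ_fluid = 910.7/1027 = 88.7%.

88.7%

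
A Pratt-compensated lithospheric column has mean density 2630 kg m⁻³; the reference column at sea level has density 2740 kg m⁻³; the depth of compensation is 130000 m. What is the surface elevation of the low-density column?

5440 m

ρ_ref D = ρ (D + h) → h = D (ρ_ref − ρ)/ρ.
h = 130000 m × (2740 − 2630)/2630 = 5440 m.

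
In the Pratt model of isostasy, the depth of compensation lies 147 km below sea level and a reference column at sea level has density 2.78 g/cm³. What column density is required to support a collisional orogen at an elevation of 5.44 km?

2.68 g/cm³

Pratt balance: ρ_ref D = ρ (D + h).
ρ = ρ_ref D/(D + h) = 2.78 × 147 km/(147 km + 5.44 km) = 2.68 g/cm³.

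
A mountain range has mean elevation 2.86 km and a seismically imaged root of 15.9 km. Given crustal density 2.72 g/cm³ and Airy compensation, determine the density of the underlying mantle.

3.21 g/cm³

Airy balance: ρ_c h = (ρ_m − ρ_c) r → ρ_m = ρ_c (1 + h/r).
ρ_m = 2.72 × (1 + 2.86 km/15.9 km) = 3.21 g/cm³.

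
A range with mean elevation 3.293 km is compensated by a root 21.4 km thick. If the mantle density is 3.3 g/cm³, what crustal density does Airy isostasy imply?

ρ_c h = (ρ_m − ρ_c) r → ρ_c (h + r) = ρ_m r → ρ_c = ρ_m r / (h + r).
ρ_c = 3.3 × 21.4 km / (3.293 km + 21.4 km) = 2.86 g/cm³.

2.86 g/cm³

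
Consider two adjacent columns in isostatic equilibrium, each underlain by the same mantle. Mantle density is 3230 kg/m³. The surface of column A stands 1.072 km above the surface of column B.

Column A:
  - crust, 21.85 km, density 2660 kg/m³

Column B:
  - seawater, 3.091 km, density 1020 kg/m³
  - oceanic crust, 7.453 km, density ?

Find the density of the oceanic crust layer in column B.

Take the compensation level at the base of the deeper column (depth z_c below the surface of column A) and equate Σ ρ_i t_i down to z_c; mantle fills any gap and the z_c terms cancel.
Column A: 21.85×2660 + (z_c − 21.85)×3230
Column B: 1.072×0 + 3.091×1020 + 7.453×ρ + (z_c − 1.072 − 10.544)×3230
The z_c×3230 term appears on both sides and cancels. Collect the known terms of each column as K = Σ(ρt)_known − 3230 × (depth of known layers): K_A = 58121 − 3230×21.85 = −12454.5; K_B = 3152.82 − 3230×(1.072 + 10.544) = −34366.86.
Balance: K_A = K_B + 7.453×ρ, so ρ = (K_A − K_B)/7.453 = 21912.4/7.453 = 2940 kg/m³.

2940 kg/m³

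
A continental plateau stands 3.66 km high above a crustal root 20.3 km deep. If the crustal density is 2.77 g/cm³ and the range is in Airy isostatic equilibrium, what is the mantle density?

3.27 g/cm³

Airy balance: ρ_c h = (ρ_m − ρ_c) r → ρ_m = ρ_c (1 + h/r).
ρ_m = 2.77 × (1 + 3.66 km/20.3 km) = 3.27 g/cm³.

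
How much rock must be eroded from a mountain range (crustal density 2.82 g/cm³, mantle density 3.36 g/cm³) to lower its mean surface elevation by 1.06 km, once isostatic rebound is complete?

6.6 km

Net drop Δ = e − u = e − e ρ_c/ρ_m = e (ρ_m − ρ_c)/ρ_m.
e = Δ ρ_m/(ρ_m − ρ_c) = 1.06 km × 3.36/0.54 = 6.6 km.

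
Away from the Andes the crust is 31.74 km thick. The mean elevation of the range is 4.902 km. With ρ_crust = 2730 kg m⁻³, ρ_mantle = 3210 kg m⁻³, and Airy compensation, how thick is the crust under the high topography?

Root depth r = h ρ_c / (ρ_m − ρ_c) = 4.902 km × 2730 / 480 = 27.88 km.
Total thickness = T + h + r = 31.74 km + 4.902 km + 27.88 km = 64.5 km.

64.5 km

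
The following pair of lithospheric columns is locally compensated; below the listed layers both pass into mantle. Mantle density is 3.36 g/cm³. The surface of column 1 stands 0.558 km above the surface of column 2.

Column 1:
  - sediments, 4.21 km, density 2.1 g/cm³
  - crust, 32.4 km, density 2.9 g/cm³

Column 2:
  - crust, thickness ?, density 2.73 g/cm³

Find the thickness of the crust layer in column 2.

29.1 km

Take the compensation level at the base of the deeper column (depth z_c below the surface of column 1) and equate Σ ρ_i t_i down to z_c; mantle fills any gap and the z_c terms cancel.
Column 1: 4.21×2.1 + 32.4×2.9 + (z_c − 36.61)×3.36
Column 2: 0.558×0 + x×2.73 + (z_c − 0.558 − 0 − x)×3.36
The z_c×3.36 term appears on both sides and cancels. Collect the known terms of each column as K = Σ(ρt)_known − 3.36 × (depth of known layers): K_1 = 102.801 − 3.36×36.61 = −20.2086; K_2 = 0 − 3.36×(0.558 + 0) = −1.87488.
Balance: K_1 = K_2 − x×(3.36 − 2.73), so x = (K_2 − K_1)/(3.36 − 2.73) = 18.3337/0.63 = 29.1 km.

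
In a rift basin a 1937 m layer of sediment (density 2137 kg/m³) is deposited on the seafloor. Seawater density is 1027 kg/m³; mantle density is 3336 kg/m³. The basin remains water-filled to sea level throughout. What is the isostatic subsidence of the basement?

Submarine loading: the sediment displaces seawater, and the subsidence is in turn flooded, so s (ρ_m − ρ_w) = t (ρ_sed − ρ_w).
s = 1937 m × (2137 − 1027) / (3336 − 1027) = 931 m.

931 m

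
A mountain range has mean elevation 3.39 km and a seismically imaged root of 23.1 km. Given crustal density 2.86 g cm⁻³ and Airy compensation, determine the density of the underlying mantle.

Airy balance: ρ_c h = (ρ_m − ρ_c) r → ρ_m = ρ_c (1 + h/r).
ρ_m = 2.86 × (1 + 3.39 km/23.1 km) = 3.28 g cm⁻³.

3.28 g cm⁻³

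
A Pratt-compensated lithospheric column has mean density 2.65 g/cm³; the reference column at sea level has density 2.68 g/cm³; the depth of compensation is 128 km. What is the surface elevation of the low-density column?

ρ_ref D = ρ (D + h) → h = D (ρ_ref − ρ)/ρ.
h = 128 km × (2.68 − 2.65)/2.65 = 1.45 km.

1.45 km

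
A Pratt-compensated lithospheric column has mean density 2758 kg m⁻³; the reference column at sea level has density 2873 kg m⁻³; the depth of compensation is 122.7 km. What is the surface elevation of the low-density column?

ρ_ref D = ρ (D + h) → h = D (ρ_ref − ρ)/ρ.
h = 122.7 km × (2873 − 2758)/2758 = 5.12 km.

5.12 km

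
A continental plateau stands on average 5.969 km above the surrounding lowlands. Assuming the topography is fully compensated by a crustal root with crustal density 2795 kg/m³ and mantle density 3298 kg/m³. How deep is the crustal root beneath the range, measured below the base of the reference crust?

33.2 km

Isostatic balance requires: the weight of the topography is balanced by the buoyancy of the root, ρ_c h = (ρ_m − ρ_c) r.
r = h · ρ_c / (ρ_m − ρ_c) = 5.969 km × 2795 / (3298 − 2795) = 33.2 km.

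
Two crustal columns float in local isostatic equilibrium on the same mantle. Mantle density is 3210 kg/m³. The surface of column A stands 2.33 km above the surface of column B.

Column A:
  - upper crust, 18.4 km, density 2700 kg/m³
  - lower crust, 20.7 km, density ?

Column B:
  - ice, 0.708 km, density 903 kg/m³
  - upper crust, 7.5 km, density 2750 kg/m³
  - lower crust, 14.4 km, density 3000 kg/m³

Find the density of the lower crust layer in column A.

Take the compensation level at the base of the deeper column (depth z_c below the surface of column A) and equate Σ ρ_i t_i down to z_c; mantle fills any gap and the z_c terms cancel.
Column A: 18.4×2700 + 20.7×ρ + (z_c − 39.1)×3210
Column B: 2.33×0 + 0.708×903 + 7.5×2750 + 14.4×3000 + (z_c − 2.33 − 22.608)×3210
The z_c×3210 term appears on both sides and cancels. Collect the known terms of each column as K = Σ(ρt)_known − 3210 × (depth of known layers): K_A = 49680 − 3210×39.1 = −75831; K_B = 64464.324 − 3210×(2.33 + 22.608) = −15586.656.
Balance: K_A + 20.7×ρ = K_B, so ρ = (K_B − K_A)/20.7 = 60244.3/20.7 = 2910 kg/m³.

2910 kg/m³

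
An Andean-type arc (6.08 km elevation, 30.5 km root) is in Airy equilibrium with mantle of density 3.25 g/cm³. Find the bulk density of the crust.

ρ_c h = (ρ_m − ρ_c) r → ρ_c (h + r) = ρ_m r → ρ_c = ρ_m r / (h + r).
ρ_c = 3.25 × 30.5 km / (6.08 km + 30.5 km) = 2.71 g/cm³.

2.71 g/cm³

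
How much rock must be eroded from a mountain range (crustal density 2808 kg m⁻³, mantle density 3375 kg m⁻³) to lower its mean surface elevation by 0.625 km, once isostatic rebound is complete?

Net drop Δ = e − u = e − e ρ_c/ρ_m = e (ρ_m − ρ_c)/ρ_m.
e = Δ ρ_m/(ρ_m − ρ_c) = 0.625 km × 3375/567 = 3.72 km.

3.72 km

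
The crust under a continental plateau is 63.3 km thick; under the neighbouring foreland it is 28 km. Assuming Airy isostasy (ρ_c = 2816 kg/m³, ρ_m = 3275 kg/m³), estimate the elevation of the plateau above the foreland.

4.95 km

Excess crust Δ = 63.3 km − 28 km = 35.3 km, split between elevation h and root r with h + r = Δ.
Airy balance ρ_c h = (ρ_m − ρ_c) r gives r = h ρ_c/(ρ_m − ρ_c), so h (1 + ρ_c/(ρ_m − ρ_c)) = Δ, i.e. h = Δ (ρ_m − ρ_c)/ρ_m.
h = 35.3 km × 459/3275 = 4.95 km.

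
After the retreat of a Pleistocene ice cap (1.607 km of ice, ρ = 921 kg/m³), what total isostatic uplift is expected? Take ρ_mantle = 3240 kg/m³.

Removing the load lets mantle flow back in; uplift u satisfies ρ_ice t = ρ_m u.
u = t ρ_ice/ρ_m = 1.607 km × 921/3240 = 0.457 km.

0.457 km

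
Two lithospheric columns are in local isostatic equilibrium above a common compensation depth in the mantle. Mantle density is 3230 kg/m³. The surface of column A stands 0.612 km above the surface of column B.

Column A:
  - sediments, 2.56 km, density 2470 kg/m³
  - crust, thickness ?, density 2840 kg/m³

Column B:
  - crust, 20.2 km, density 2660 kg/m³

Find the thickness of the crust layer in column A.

Take the compensation level at the base of the deeper column (depth z_c below the surface of column A) and equate Σ ρ_i t_i down to z_c; mantle fills any gap and the z_c terms cancel.
Column A: 2.56×2470 + x×2840 + (z_c − 2.56 − x)×3230
Column B: 0.612×0 + 20.2×2660 + (z_c − 0.612 − 20.2)×3230
The z_c×3230 term appears on both sides and cancels. Collect the known terms of each column as K = Σ(ρt)_known − 3230 × (depth of known layers): K_A = 6323.2 − 3230×2.56 = −1945.6; K_B = 53732 − 3230×(0.612 + 20.2) = −13490.76.
Balance: K_A − x×(3230 − 2840) = K_B, so x = (K_A − K_B)/(3230 − 2840) = 11545.2/390 = 29.6 km.

29.6 km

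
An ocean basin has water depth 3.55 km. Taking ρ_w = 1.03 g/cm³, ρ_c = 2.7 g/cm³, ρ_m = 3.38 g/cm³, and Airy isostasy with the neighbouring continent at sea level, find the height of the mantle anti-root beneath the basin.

Equating mass per unit area of the two columns: replacing crust with seawater at the top is compensated by replacing crust with mantle at the base: d (ρ_c − ρ_w) = a (ρ_m − ρ_c).
a = d (ρ_c − ρ_w)/(ρ_m − ρ_c) = 3.55 km × 1.67/0.68 = 8.72 km.

8.72 km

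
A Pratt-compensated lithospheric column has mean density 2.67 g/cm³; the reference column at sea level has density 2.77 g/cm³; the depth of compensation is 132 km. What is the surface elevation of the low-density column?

ρ_ref D = ρ (D + h) → h = D (ρ_ref − ρ)/ρ.
h = 132 km × (2.77 − 2.67)/2.67 = 4.94 km.

4.94 km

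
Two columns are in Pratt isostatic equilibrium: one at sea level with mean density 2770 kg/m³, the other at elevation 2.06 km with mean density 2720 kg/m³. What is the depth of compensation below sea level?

112 km

ρ_ref D = ρ (D + h) → D (ρ_ref − ρ) = ρ h.
D = ρ h/(ρ_ref − ρ) = 2720 × 2.06 km/(2770 − 2720) = 112 km.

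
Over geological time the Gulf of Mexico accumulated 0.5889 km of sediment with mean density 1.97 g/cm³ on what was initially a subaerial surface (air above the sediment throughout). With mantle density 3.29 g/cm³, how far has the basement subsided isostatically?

Subaerial load: s = t ρ_sed / ρ_m = 0.5889 km × 1.97/3.29 = 0.353 km.

0.353 km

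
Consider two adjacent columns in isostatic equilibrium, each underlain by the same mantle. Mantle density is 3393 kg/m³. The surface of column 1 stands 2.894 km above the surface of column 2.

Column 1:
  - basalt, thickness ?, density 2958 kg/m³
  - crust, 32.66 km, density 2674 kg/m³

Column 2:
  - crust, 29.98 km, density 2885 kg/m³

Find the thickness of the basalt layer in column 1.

Take the compensation level at the base of the deeper column (depth z_c below the surface of column 1) and equate Σ ρ_i t_i down to z_c; mantle fills any gap and the z_c terms cancel.
Column 1: x×2958 + 32.66×2674 + (z_c − 32.66 − x)×3393
Column 2: 2.894×0 + 29.98×2885 + (z_c − 2.894 − 29.98)×3393
The z_c×3393 term appears on both sides and cancels. Collect the known terms of each column as K = Σ(ρt)_known − 3393 × (depth of known layers): K_1 = 87332.84 − 3393×32.66 = −23482.54; K_2 = 86492.3 − 3393×(2.894 + 29.98) = −25049.182.
Balance: K_1 − x×(3393 − 2958) = K_2, so x = (K_1 − K_2)/(3393 − 2958) = 1566.64/435 = 3.6 km.

3.6 km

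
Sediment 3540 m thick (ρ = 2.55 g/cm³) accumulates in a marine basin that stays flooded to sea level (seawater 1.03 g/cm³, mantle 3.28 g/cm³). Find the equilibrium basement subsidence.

2390 m

Submarine loading: the sediment displaces seawater, and the subsidence is in turn flooded, so s (ρ_m − ρ_w) = t (ρ_sed − ρ_w).
s = 3540 m × (2.55 − 1.03) / (3.28 − 1.03) = 2390 m.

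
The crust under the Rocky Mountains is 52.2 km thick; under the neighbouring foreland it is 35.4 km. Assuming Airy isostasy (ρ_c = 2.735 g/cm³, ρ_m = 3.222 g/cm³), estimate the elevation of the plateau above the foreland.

2.54 km

Excess crust Δ = 52.2 km − 35.4 km = 16.8 km, split between elevation h and root r with h + r = Δ.
Airy balance ρ_c h = (ρ_m − ρ_c) r gives r = h ρ_c/(ρ_m − ρ_c), so h (1 + ρ_c/(ρ_m − ρ_c)) = Δ, i.e. h = Δ (ρ_m − ρ_c)/ρ_m.
h = 16.8 km × 0.487/3.222 = 2.54 km.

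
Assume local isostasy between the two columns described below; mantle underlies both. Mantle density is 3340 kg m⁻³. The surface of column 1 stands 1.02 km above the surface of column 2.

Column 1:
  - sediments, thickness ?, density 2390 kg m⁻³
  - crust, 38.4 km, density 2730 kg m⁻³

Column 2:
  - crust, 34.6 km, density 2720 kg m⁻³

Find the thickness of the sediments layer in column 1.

1.51 km

Take the compensation level at the base of the deeper column (depth z_c below the surface of column 1) and equate Σ ρ_i t_i down to z_c; mantle fills any gap and the z_c terms cancel.
Column 1: x×2390 + 38.4×2730 + (z_c − 38.4 − x)×3340
Column 2: 1.02×0 + 34.6×2720 + (z_c − 1.02 − 34.6)×3340
The z_c×3340 term appears on both sides and cancels. Collect the known terms of each column as K = Σ(ρt)_known − 3340 × (depth of known layers): K_1 = 104832 − 3340×38.4 = −23424; K_2 = 94112 − 3340×(1.02 + 34.6) = −24858.8.
Balance: K_1 − x×(3340 − 2390) = K_2, so x = (K_1 − K_2)/(3340 − 2390) = 1434.8/950 = 1.51 km.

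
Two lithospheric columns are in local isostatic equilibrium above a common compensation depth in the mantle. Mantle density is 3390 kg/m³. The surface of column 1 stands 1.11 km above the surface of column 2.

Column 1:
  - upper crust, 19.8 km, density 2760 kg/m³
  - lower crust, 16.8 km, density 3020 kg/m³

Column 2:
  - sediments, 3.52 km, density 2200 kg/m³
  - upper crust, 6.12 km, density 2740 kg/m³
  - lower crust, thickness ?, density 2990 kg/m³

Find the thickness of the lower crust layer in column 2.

Take the compensation level at the base of the deeper column (depth z_c below the surface of column 1) and equate Σ ρ_i t_i down to z_c; mantle fills any gap and the z_c terms cancel.
Column 1: 19.8×2760 + 16.8×3020 + (z_c − 36.6)×3390
Column 2: 1.11×0 + 3.52×2200 + 6.12×2740 + x×2990 + (z_c − 1.11 − 9.64 − x)×3390
The z_c×3390 term appears on both sides and cancels. Collect the known terms of each column as K = Σ(ρt)_known − 3390 × (depth of known layers): K_1 = 105384 − 3390×36.6 = −18690; K_2 = 24512.8 − 3390×(1.11 + 9.64) = −11929.7.
Balance: K_1 = K_2 − x×(3390 − 2990), so x = (K_2 − K_1)/(3390 − 2990) = 6760.3/400 = 16.9 km.

16.9 km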